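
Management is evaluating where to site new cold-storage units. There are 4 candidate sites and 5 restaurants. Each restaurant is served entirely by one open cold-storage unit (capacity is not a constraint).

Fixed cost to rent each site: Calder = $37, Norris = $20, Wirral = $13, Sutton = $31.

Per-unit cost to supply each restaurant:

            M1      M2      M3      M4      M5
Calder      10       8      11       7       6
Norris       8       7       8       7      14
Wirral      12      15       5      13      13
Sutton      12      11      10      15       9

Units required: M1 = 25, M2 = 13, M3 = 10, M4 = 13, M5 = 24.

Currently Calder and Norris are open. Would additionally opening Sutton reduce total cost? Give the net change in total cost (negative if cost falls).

Current service cost with {Calder, Norris}: 606.
Adding Sutton: each restaurant re-picks its cheapest; new service cost 606, saving 0.
Extra fixed cost: 31. Net change = 31 − 0 = 31.
(Totals: 663 → 694.)

No — net change +31 (cost rises by 31).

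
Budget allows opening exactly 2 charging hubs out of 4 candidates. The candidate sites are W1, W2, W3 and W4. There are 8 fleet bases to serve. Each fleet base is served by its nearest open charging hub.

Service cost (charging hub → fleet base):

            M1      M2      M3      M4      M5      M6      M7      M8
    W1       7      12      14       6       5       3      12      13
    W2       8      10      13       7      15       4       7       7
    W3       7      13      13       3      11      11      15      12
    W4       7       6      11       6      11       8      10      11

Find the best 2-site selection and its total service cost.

With exactly 2 open, each fleet base uses its cheapest among the chosen.
{W1, W2}: M1→W1 7, M2→W2 10, M3→W2 13, M4→W1 6, M5→W1 5, M6→W1 3, M7→W2 7, M8→W2 7. Service cost 58.
{W1, W4}: service cost 59
{W2, W4}: service cost 59
Among all 6 size-2 choices, {W1, W2} is lowest.

Choose W1 and W2; total service cost 58.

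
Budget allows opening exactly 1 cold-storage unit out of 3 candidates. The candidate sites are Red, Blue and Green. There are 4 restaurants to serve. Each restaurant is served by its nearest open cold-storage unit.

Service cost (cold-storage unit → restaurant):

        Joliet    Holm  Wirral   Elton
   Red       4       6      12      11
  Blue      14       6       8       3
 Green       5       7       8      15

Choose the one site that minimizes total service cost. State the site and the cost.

With exactly 1 open, each restaurant uses its cheapest among the chosen.
{Blue}: Joliet→Blue 14, Holm→Blue 6, Wirral→Blue 8, Elton→Blue 3. Service cost 31.
{Red}: service cost 33
{Green}: service cost 35
Among all 3 size-1 choices, {Blue} is lowest.

Choose Blue only; total service cost 31.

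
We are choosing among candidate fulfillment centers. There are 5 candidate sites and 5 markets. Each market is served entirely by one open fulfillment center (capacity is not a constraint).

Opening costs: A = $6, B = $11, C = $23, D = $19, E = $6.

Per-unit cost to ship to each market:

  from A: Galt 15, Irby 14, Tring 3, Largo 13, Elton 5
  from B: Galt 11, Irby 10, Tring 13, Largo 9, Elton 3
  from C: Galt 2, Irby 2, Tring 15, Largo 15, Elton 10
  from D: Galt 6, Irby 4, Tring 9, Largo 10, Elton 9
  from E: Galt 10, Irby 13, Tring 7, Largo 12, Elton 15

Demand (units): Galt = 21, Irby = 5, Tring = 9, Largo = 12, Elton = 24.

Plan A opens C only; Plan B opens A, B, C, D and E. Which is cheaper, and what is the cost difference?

Plan B is cheaper by 306.

Plan A: {C}: Galt→C 2·21=42, Irby→C 2·5=10, Tring→C 15·9=135, Largo→C 15·12=180, Elton→C 10·24=240. Service 607; fixed 23; total 630.
Plan B: {A, B, C, D, E}: Galt→C 2·21=42, Irby→C 2·5=10, Tring→A 3·9=27, Largo→B 9·12=108, Elton→B 3·24=72. Service 259; fixed 65; total 324.
Difference: |630 − 324| = 306.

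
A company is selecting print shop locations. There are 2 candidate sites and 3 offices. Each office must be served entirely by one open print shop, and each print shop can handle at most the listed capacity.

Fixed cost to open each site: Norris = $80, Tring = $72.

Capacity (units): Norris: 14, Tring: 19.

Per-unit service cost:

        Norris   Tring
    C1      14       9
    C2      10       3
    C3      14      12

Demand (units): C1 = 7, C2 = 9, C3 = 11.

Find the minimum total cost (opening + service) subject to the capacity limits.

Minimum total cost: 396

Open {Norris, Tring}: C1→Tring 9·7=63, C2→Tring 3·9=27, C3→Norris 14·11=154.
Loads: Norris carries 11/14, Tring carries 16/19. Service 244; fixed 152; total 396.
Next best feasible plan costs 437.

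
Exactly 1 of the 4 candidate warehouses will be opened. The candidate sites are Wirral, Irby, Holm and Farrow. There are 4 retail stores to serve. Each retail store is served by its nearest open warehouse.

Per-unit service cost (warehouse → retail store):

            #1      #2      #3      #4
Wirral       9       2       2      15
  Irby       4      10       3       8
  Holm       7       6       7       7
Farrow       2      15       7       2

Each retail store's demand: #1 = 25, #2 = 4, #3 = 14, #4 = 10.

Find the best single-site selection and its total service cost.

Choose Farrow only; total service cost 228.

With exactly 1 open, each retail store uses its cheapest among the chosen.
{Farrow}: #1→Farrow 2·25=50, #2→Farrow 15·4=60, #3→Farrow 7·14=98, #4→Farrow 2·10=20. Service cost 228.
{Irby}: service cost 262
{Holm}: service cost 367
Among all 4 size-1 choices, {Farrow} is lowest.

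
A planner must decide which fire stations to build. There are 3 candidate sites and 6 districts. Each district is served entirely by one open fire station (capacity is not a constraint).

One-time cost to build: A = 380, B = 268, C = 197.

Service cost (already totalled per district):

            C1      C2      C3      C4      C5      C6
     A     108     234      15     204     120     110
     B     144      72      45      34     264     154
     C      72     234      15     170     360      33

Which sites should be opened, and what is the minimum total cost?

For any fixed open set, each district goes to its cheapest open site; total = fixed + service.
{B, C}: C1→C 72, C2→B 72, C3→C 15, C4→B 34, C5→B 264, C6→C 33. Service 490; fixed 465; total 955.
{B}: C1→B 144, C2→B 72, C3→B 45, C4→B 34, C5→B 264, C6→B 154. Service 713; fixed 268; total 981.
{C}: C1→C 72, C2→C 234, C3→C 15, C4→C 170, C5→C 360, C6→C 33. Service 884; fixed 197; total 1081.
{A, B, C}: service 346 + fixed 845 = 1191
No other subset beats 955.

Open B and C; minimum total cost 955.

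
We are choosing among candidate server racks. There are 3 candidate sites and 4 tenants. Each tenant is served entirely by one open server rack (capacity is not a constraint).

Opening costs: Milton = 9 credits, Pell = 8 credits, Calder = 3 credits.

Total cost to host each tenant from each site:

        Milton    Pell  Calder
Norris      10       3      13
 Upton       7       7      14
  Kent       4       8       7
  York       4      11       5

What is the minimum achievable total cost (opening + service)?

Minimum total cost: 33

For any fixed open set, each tenant goes to its cheapest open site; total = fixed + service.
{Pell, Calder}: Norris→Pell 3, Upton→Pell 7, Kent→Calder 7, York→Calder 5. Service 22; fixed 11; total 33.
{Milton}: service 25 + fixed 9 = 34
{Milton, Pell}: service 18 + fixed 17 = 35
{Milton, Pell, Calder}: service 18 + fixed 20 = 38
No other subset beats 33.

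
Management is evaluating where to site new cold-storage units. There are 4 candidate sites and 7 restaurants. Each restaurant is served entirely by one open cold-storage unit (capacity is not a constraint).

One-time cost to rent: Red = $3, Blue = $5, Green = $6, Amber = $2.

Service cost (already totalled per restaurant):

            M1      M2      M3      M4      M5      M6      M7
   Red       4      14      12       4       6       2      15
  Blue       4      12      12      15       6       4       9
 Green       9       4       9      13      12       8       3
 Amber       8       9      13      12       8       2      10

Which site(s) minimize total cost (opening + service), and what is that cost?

For any fixed open set, each restaurant goes to its cheapest open site; total = fixed + service.
{Red, Green}: M1→Red 4, M2→Green 4, M3→Green 9, M4→Red 4, M5→Red 6, M6→Red 2, M7→Green 3. Service 32; fixed 9; total 41.
{Red, Green, Amber}: service 32 + fixed 11 = 43
{Red, Blue, Green}: M1→Red 4, M2→Green 4, M3→Green 9, M4→Red 4, M5→Red 6, M6→Red 2, M7→Green 3. Service 32; fixed 14; total 46.
{Red, Blue, Green, Amber}: service 32 + fixed 16 = 48
No other subset beats 41.

Open Red and Green; minimum total cost 41.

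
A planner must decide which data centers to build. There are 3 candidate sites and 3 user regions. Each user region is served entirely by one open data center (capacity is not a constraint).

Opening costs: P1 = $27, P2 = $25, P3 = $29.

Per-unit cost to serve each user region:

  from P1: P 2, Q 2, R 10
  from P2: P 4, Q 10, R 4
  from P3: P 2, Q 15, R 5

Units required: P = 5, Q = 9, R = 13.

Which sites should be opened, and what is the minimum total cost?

Open P1 and P2; minimum total cost 132.

For any fixed open set, each user region goes to its cheapest open site; total = fixed + service.
{P1, P2}: P→P1 2·5=10, Q→P1 2·9=18, R→P2 4·13=52. Service 80; fixed 52; total 132.
{P1, P3}: P→P1 2·5=10, Q→P1 2·9=18, R→P3 5·13=65. Service 93; fixed 56; total 149.
{P1, P2, P3}: service 80 + fixed 81 = 161
{P2}: service 162 + fixed 25 = 187
No other subset beats 132.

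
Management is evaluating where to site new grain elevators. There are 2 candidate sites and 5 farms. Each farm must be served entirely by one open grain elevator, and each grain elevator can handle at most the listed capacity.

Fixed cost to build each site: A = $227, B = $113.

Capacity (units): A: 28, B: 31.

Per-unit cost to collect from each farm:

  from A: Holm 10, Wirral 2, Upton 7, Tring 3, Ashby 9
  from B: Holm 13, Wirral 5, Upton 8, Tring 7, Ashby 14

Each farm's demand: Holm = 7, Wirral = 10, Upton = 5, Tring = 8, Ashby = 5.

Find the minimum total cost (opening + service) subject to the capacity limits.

Minimum total cost: 555

Open {A, B}: Holm→B 13·7=91, Wirral→A 2·10=20, Upton→A 7·5=35, Tring→A 3·8=24, Ashby→A 9·5=45.
Loads: A carries 28/28, B carries 7/31. Service 215; fixed 340; total 555.
Next best feasible plan costs 560.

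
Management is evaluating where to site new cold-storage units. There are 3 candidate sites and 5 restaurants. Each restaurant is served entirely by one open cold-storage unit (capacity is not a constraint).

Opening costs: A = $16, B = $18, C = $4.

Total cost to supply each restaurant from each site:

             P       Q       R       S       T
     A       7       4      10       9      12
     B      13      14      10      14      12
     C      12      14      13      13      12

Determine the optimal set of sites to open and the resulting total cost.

Open A only; minimum total cost 58.

For any fixed open set, each restaurant goes to its cheapest open site; total = fixed + service.
{A}: P→A 7, Q→A 4, R→A 10, S→A 9, T→A 12. Service 42; fixed 16; total 58.
{A, C}: service 42 + fixed 20 = 62
{C}: service 64 + fixed 4 = 68
{A, B, C}: P→A 7, Q→A 4, R→A 10, S→A 9, T→A 12. Service 42; fixed 38; total 80.
No other subset beats 58.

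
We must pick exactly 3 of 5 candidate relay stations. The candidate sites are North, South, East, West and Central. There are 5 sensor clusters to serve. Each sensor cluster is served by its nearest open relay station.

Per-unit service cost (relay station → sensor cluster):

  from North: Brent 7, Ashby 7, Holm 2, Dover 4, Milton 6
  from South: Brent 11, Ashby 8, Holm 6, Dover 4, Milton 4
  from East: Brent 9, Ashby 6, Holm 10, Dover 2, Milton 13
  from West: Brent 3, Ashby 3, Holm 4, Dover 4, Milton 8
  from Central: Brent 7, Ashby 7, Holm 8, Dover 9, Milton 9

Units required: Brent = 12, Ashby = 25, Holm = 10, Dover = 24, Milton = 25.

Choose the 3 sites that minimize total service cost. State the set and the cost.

Choose South, East and West; total service cost 299.

With exactly 3 open, each sensor cluster uses its cheapest among the chosen.
{South, East, West}: Brent→West 3·12=36, Ashby→West 3·25=75, Holm→West 4·10=40, Dover→East 2·24=48, Milton→South 4·25=100. Service cost 299.
{North, South, West}: service cost 327
{North, East, West}: service cost 329
Among all 10 size-3 choices, {South, East, West} is lowest.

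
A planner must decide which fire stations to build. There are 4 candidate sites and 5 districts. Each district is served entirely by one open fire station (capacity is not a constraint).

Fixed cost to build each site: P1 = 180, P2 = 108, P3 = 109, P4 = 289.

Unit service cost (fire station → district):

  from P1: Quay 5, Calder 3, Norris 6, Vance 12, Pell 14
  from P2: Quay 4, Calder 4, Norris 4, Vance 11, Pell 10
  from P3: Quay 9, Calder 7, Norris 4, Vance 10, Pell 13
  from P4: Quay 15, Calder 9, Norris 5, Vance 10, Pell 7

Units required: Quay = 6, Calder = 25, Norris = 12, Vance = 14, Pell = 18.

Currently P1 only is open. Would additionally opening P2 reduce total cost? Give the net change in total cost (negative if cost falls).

Yes — net change −8 (cost falls by 8).

Current service cost with {P1}: 597.
Adding P2: each district re-picks its cheapest; new service cost 481, saving 116.
Extra fixed cost: 108. Net change = 108 − 116 = -8.
(Totals: 777 → 769.)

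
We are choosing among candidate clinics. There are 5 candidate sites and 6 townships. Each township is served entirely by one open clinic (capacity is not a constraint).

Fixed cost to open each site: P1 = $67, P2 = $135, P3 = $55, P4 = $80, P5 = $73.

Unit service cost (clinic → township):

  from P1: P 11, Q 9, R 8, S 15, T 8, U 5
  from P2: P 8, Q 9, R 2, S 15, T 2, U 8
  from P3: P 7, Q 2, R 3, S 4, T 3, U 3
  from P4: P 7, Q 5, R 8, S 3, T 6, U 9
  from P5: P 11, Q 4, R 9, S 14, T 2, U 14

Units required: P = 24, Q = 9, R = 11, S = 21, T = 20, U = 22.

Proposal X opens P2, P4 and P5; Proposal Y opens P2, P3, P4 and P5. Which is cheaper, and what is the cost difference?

Proposal X: {P2, P4, P5}: P→P4 7·24=168, Q→P5 4·9=36, R→P2 2·11=22, S→P4 3·21=63, T→P2 2·20=40, U→P2 8·22=176. Service 505; fixed 288; total 793.
Proposal Y: {P2, P3, P4, P5}: P→P3 7·24=168, Q→P3 2·9=18, R→P2 2·11=22, S→P4 3·21=63, T→P2 2·20=40, U→P3 3·22=66. Service 377; fixed 343; total 720.
Difference: |793 − 720| = 73.

Proposal Y is cheaper by 73.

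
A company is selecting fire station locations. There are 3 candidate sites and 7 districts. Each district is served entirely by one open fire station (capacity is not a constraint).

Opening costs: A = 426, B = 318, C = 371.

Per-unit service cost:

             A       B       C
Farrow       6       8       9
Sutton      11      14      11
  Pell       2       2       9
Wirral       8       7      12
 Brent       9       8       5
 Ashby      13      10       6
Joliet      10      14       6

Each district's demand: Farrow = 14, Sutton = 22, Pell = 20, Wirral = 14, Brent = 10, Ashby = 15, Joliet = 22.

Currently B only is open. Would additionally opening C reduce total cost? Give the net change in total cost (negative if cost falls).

No — net change +39 (cost rises by 39).

Current service cost with {B}: 1096.
Adding C: each district re-picks its cheapest; new service cost 764, saving 332.
Extra fixed cost: 371. Net change = 371 − 332 = 39.
(Totals: 1414 → 1453.)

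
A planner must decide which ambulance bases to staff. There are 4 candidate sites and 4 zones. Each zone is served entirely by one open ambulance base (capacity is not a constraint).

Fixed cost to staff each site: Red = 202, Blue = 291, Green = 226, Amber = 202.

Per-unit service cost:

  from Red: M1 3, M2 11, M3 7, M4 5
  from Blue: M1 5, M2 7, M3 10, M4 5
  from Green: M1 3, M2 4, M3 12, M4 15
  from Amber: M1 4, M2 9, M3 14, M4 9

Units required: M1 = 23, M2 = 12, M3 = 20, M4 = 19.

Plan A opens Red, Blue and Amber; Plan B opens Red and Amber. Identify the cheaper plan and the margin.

Plan B is cheaper by 267.

Plan A: {Red, Blue, Amber}: M1→Red 3·23=69, M2→Blue 7·12=84, M3→Red 7·20=140, M4→Red 5·19=95. Service 388; fixed 695; total 1083.
Plan B: {Red, Amber}: M1→Red 3·23=69, M2→Amber 9·12=108, M3→Red 7·20=140, M4→Red 5·19=95. Service 412; fixed 404; total 816.
Difference: |1083 − 816| = 267.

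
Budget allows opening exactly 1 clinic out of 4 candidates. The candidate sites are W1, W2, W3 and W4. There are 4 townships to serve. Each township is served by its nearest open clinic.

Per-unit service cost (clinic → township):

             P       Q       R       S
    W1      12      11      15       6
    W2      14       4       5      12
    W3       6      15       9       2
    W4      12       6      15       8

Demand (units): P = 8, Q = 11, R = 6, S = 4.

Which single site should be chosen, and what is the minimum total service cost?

Choose W2 only; total service cost 234.

With exactly 1 open, each township uses its cheapest among the chosen.
{W2}: P→W2 14·8=112, Q→W2 4·11=44, R→W2 5·6=30, S→W2 12·4=48. Service cost 234.
{W3}: service cost 275
{W4}: service cost 284
Among all 4 size-1 choices, {W2} is lowest.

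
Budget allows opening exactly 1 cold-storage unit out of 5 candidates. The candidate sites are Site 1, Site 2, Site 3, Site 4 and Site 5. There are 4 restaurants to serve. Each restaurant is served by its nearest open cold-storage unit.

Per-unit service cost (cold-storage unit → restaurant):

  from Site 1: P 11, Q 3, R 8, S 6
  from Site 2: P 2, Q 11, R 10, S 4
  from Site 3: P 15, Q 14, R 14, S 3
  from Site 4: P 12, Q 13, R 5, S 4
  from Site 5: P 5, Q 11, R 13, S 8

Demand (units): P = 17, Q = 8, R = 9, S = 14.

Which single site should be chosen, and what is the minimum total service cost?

Choose Site 2 only; total service cost 268.

With exactly 1 open, each restaurant uses its cheapest among the chosen.
{Site 2}: P→Site 2 2·17=34, Q→Site 2 11·8=88, R→Site 2 10·9=90, S→Site 2 4·14=56. Service cost 268.
{Site 1}: service cost 367
{Site 5}: service cost 402
Among all 5 size-1 choices, {Site 2} is lowest.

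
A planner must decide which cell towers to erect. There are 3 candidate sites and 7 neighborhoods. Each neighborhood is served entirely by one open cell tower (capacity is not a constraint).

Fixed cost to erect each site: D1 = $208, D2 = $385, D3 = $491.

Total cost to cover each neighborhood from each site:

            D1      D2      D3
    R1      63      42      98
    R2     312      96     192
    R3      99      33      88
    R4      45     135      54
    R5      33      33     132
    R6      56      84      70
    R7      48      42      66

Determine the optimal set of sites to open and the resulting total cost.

Open D2 only; minimum total cost 850.

For any fixed open set, each neighborhood goes to its cheapest open site; total = fixed + service.
{D2}: R1→D2 42, R2→D2 96, R3→D2 33, R4→D2 135, R5→D2 33, R6→D2 84, R7→D2 42. Service 465; fixed 385; total 850.
{D1}: service 656 + fixed 208 = 864
{D1, D2}: service 347 + fixed 593 = 940
{D1, D2, D3}: service 347 + fixed 1084 = 1431
No other subset beats 850.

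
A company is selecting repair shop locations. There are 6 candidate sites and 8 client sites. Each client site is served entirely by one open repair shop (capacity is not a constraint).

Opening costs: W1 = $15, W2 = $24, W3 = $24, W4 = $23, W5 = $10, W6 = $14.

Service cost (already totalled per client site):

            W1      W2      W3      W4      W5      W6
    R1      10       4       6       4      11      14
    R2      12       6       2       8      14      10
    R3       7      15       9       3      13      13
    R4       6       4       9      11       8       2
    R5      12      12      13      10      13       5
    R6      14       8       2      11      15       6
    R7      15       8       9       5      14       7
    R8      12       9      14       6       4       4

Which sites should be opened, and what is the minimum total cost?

For any fixed open set, each client site goes to its cheapest open site; total = fixed + service.
{W4, W6}: R1→W4 4, R2→W4 8, R3→W4 3, R4→W6 2, R5→W6 5, R6→W6 6, R7→W4 5, R8→W6 4. Service 37; fixed 37; total 74.
{W3, W6}: R1→W3 6, R2→W3 2, R3→W3 9, R4→W6 2, R5→W6 5, R6→W3 2, R7→W6 7, R8→W6 4. Service 37; fixed 38; total 75.
{W6}: service 61 + fixed 14 = 75
{W1, W2, W3, W4, W5, W6}: service 27 + fixed 110 = 137
No other subset beats 74.

Open W4 and W6; minimum total cost 74.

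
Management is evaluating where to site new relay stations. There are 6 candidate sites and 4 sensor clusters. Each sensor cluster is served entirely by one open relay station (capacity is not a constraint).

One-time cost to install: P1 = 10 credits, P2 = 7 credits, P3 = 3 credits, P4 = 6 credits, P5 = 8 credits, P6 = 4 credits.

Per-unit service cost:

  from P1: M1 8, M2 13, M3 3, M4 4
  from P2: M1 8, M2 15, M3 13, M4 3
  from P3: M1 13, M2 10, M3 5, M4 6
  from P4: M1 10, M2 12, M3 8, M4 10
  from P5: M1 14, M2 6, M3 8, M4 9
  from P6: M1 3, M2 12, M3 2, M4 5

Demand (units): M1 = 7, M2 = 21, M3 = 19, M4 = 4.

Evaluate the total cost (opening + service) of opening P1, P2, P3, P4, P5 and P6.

Total cost: 235

Each sensor cluster is assigned to its cheapest site among the open ones.
{P1, P2, P3, P4, P5, P6}: M1→P6 3·7=21, M2→P5 6·21=126, M3→P6 2·19=38, M4→P2 3·4=12. Service 197; fixed 38; total 235.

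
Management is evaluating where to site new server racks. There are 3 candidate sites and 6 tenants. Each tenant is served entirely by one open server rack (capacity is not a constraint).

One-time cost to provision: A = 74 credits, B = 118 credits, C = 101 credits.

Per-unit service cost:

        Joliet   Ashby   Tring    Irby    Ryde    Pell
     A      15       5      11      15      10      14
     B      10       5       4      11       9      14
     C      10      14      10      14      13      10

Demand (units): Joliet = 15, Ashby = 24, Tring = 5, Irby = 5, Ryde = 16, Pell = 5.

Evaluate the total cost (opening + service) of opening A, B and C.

Each tenant is assigned to its cheapest site among the open ones.
{A, B, C}: Joliet→B 10·15=150, Ashby→A 5·24=120, Tring→B 4·5=20, Irby→B 11·5=55, Ryde→B 9·16=144, Pell→C 10·5=50. Service 539; fixed 293; total 832.

Total cost: 832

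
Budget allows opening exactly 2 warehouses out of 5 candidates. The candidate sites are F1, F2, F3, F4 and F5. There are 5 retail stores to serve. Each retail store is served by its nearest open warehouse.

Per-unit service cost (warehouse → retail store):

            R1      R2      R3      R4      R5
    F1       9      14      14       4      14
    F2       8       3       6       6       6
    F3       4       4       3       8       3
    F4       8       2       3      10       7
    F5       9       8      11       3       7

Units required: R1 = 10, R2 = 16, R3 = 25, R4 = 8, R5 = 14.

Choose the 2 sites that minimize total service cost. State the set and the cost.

With exactly 2 open, each retail store uses its cheapest among the chosen.
{F3, F5}: R1→F3 4·10=40, R2→F3 4·16=64, R3→F3 3·25=75, R4→F5 3·8=24, R5→F3 3·14=42. Service cost 245.
{F1, F3}: service cost 253
{F2, F3}: service cost 253
Among all 10 size-2 choices, {F3, F5} is lowest.

Choose F3 and F5; total service cost 245.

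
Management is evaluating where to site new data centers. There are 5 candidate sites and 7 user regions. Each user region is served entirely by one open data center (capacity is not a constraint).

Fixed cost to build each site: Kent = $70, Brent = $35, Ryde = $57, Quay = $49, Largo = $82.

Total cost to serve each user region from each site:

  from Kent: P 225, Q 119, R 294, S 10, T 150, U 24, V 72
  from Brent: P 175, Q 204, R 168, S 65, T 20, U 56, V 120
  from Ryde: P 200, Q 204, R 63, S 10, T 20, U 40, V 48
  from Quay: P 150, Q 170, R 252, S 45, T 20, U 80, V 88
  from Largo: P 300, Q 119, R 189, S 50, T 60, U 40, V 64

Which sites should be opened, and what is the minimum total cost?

For any fixed open set, each user region goes to its cheapest open site; total = fixed + service.
{Ryde, Quay}: P→Quay 150, Q→Quay 170, R→Ryde 63, S→Ryde 10, T→Ryde 20, U→Ryde 40, V→Ryde 48. Service 501; fixed 106; total 607.
{Kent, Ryde, Quay}: service 434 + fixed 176 = 610
{Kent, Ryde}: service 484 + fixed 127 = 611
{Kent, Brent, Ryde, Quay, Largo}: service 434 + fixed 293 = 727
No other subset beats 607.

Open Ryde and Quay; minimum total cost 607.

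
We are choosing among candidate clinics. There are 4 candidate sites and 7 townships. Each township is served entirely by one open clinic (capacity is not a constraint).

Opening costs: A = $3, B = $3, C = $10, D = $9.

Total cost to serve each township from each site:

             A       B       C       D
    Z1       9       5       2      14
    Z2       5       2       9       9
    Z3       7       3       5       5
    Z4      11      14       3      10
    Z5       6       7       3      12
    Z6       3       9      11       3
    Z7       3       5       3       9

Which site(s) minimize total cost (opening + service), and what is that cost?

Open A, B and C; minimum total cost 35.

For any fixed open set, each township goes to its cheapest open site; total = fixed + service.
{A, B, C}: Z1→C 2, Z2→B 2, Z3→B 3, Z4→C 3, Z5→C 3, Z6→A 3, Z7→A 3. Service 19; fixed 16; total 35.
{A, C}: Z1→C 2, Z2→A 5, Z3→C 5, Z4→C 3, Z5→C 3, Z6→A 3, Z7→A 3. Service 24; fixed 13; total 37.
{B, C}: Z1→C 2, Z2→B 2, Z3→B 3, Z4→C 3, Z5→C 3, Z6→B 9, Z7→C 3. Service 25; fixed 13; total 38.
{A, B, C, D}: Z1→C 2, Z2→B 2, Z3→B 3, Z4→C 3, Z5→C 3, Z6→A 3, Z7→A 3. Service 19; fixed 25; total 44.
No other subset beats 35.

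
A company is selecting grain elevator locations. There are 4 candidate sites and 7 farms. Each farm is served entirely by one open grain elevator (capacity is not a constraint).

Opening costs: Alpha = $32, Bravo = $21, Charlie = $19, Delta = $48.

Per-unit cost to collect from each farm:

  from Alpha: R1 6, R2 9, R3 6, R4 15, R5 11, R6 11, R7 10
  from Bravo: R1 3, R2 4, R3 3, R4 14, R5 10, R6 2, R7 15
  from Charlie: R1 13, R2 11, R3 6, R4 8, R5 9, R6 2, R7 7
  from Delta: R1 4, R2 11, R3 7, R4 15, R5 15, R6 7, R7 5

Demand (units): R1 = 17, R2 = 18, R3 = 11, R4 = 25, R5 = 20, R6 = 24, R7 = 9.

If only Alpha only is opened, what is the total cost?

Each farm is assigned to its cheapest site among the open ones.
{Alpha}: R1→Alpha 6·17=102, R2→Alpha 9·18=162, R3→Alpha 6·11=66, R4→Alpha 15·25=375, R5→Alpha 11·20=220, R6→Alpha 11·24=264, R7→Alpha 10·9=90. Service 1279; fixed 32; total 1311.

Total cost: 1311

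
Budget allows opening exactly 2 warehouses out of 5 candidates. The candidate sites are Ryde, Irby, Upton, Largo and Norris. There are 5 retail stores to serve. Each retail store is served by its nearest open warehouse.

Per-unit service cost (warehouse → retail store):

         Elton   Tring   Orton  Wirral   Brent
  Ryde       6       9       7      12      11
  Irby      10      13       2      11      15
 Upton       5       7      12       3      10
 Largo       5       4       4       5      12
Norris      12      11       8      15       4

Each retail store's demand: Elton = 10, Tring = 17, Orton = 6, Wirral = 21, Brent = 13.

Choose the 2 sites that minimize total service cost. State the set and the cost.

Choose Largo and Norris; total service cost 299.

With exactly 2 open, each retail store uses its cheapest among the chosen.
{Largo, Norris}: Elton→Largo 5·10=50, Tring→Largo 4·17=68, Orton→Largo 4·6=24, Wirral→Largo 5·21=105, Brent→Norris 4·13=52. Service cost 299.
{Upton, Norris}: service cost 332
{Upton, Largo}: service cost 335
Among all 10 size-2 choices, {Largo, Norris} is lowest.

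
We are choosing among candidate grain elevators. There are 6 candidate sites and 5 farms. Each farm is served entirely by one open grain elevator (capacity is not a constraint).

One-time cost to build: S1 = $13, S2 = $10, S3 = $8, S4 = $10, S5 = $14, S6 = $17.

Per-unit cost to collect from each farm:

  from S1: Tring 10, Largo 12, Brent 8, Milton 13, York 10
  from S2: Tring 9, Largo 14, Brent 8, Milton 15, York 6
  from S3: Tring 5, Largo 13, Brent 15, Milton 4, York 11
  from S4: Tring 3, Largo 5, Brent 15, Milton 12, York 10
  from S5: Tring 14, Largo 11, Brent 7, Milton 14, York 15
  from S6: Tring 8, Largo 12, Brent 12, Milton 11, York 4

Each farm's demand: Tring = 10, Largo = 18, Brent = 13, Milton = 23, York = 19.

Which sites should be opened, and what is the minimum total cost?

Open S3, S4, S5 and S6; minimum total cost 428.

For any fixed open set, each farm goes to its cheapest open site; total = fixed + service.
{S3, S4, S5, S6}: Tring→S4 3·10=30, Largo→S4 5·18=90, Brent→S5 7·13=91, Milton→S3 4·23=92, York→S6 4·19=76. Service 379; fixed 49; total 428.
{S2, S3, S4, S6}: service 392 + fixed 45 = 437
{S2, S3, S4, S5, S6}: Tring→S4 3·10=30, Largo→S4 5·18=90, Brent→S5 7·13=91, Milton→S3 4·23=92, York→S6 4·19=76. Service 379; fixed 59; total 438.
{S1, S2, S3, S4, S5, S6}: service 379 + fixed 72 = 451
No other subset beats 428.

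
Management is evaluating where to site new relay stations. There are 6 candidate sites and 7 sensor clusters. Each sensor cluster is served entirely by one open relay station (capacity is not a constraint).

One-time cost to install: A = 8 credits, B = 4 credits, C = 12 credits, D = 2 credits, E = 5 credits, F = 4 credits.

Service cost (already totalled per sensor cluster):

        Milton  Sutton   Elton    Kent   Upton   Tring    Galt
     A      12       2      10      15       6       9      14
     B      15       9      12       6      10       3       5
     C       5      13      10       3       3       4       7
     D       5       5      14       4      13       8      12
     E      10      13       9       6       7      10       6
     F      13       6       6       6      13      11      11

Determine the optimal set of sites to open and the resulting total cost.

Open B, D and F; minimum total cost 48.

For any fixed open set, each sensor cluster goes to its cheapest open site; total = fixed + service.
{B, D, F}: Milton→D 5, Sutton→D 5, Elton→F 6, Kent→D 4, Upton→B 10, Tring→B 3, Galt→B 5. Service 38; fixed 10; total 48.
{A, B, D}: Milton→D 5, Sutton→A 2, Elton→A 10, Kent→D 4, Upton→A 6, Tring→B 3, Galt→B 5. Service 35; fixed 14; total 49.
{A, B, D, F}: service 31 + fixed 18 = 49
{A, B, C, D, E, F}: Milton→C 5, Sutton→A 2, Elton→F 6, Kent→C 3, Upton→C 3, Tring→B 3, Galt→B 5. Service 27; fixed 35; total 62.
No other subset beats 48.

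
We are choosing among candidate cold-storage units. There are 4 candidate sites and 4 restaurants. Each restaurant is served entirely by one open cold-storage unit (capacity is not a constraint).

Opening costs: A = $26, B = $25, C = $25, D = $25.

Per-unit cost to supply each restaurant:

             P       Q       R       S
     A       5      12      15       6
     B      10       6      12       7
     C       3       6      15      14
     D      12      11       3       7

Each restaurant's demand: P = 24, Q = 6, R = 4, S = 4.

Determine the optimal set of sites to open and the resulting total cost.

For any fixed open set, each restaurant goes to its cheapest open site; total = fixed + service.
{C, D}: P→C 3·24=72, Q→C 6·6=36, R→D 3·4=12, S→D 7·4=28. Service 148; fixed 50; total 198.
{A, C, D}: service 144 + fixed 76 = 220
{B, C, D}: service 148 + fixed 75 = 223
{A, B, C, D}: service 144 + fixed 101 = 245
No other subset beats 198.

Open C and D; minimum total cost 198.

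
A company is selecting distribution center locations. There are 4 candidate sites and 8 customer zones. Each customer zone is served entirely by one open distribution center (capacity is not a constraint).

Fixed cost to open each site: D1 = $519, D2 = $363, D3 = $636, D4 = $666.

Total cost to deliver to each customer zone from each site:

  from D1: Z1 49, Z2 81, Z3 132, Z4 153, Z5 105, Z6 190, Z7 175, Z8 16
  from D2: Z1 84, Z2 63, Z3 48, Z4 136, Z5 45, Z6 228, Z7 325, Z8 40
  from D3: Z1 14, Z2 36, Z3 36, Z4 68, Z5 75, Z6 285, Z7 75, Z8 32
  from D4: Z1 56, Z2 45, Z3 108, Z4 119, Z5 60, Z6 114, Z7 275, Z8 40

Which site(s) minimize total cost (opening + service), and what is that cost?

Open D3 only; minimum total cost 1257.

For any fixed open set, each customer zone goes to its cheapest open site; total = fixed + service.
{D3}: Z1→D3 14, Z2→D3 36, Z3→D3 36, Z4→D3 68, Z5→D3 75, Z6→D3 285, Z7→D3 75, Z8→D3 32. Service 621; fixed 636; total 1257.
{D2}: service 969 + fixed 363 = 1332
{D1}: Z1→D1 49, Z2→D1 81, Z3→D1 132, Z4→D1 153, Z5→D1 105, Z6→D1 190, Z7→D1 175, Z8→D1 16. Service 901; fixed 519; total 1420.
{D1, D2, D3, D4}: service 404 + fixed 2184 = 2588
No other subset beats 1257.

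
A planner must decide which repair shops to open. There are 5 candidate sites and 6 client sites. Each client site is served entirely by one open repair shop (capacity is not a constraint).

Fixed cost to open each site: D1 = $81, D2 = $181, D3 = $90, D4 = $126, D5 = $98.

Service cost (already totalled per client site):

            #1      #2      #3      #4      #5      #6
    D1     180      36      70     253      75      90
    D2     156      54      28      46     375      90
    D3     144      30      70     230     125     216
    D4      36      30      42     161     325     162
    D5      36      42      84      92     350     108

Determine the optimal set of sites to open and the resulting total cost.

For any fixed open set, each client site goes to its cheapest open site; total = fixed + service.
{D1, D5}: #1→D5 36, #2→D1 36, #3→D1 70, #4→D5 92, #5→D1 75, #6→D1 90. Service 399; fixed 179; total 578.
{D1, D4}: #1→D4 36, #2→D4 30, #3→D4 42, #4→D4 161, #5→D1 75, #6→D1 90. Service 434; fixed 207; total 641.
{D3, D5}: service 461 + fixed 188 = 649
{D1, D2, D3, D4, D5}: #1→D4 36, #2→D3 30, #3→D2 28, #4→D2 46, #5→D1 75, #6→D1 90. Service 305; fixed 576; total 881.
No other subset beats 578.

Open D1 and D5; minimum total cost 578.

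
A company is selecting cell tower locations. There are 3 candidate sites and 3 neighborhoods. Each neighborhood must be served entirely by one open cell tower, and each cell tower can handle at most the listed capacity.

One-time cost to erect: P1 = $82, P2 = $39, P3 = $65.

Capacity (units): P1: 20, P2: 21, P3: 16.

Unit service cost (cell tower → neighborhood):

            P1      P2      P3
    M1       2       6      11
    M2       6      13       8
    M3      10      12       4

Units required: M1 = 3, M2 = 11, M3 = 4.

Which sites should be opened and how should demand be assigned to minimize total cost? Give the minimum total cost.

Minimum total cost: 194

Open {P1}: M1→P1 2·3=6, M2→P1 6·11=66, M3→P1 10·4=40.
Loads: P1 carries 18/20. Service 112; fixed 82; total 194.
Next best feasible plan costs 226.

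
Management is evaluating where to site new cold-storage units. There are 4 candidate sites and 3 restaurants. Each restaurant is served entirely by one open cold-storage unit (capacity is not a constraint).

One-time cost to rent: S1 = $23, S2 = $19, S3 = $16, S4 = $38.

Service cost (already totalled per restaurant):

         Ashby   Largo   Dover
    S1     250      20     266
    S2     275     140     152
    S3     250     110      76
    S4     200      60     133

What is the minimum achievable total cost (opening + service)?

Minimum total cost: 373

For any fixed open set, each restaurant goes to its cheapest open site; total = fixed + service.
{S1, S3, S4}: Ashby→S4 200, Largo→S1 20, Dover→S3 76. Service 296; fixed 77; total 373.
{S1, S3}: Ashby→S1 250, Largo→S1 20, Dover→S3 76. Service 346; fixed 39; total 385.
{S3, S4}: service 336 + fixed 54 = 390
{S1, S2, S3, S4}: Ashby→S4 200, Largo→S1 20, Dover→S3 76. Service 296; fixed 96; total 392.
No other subset beats 373.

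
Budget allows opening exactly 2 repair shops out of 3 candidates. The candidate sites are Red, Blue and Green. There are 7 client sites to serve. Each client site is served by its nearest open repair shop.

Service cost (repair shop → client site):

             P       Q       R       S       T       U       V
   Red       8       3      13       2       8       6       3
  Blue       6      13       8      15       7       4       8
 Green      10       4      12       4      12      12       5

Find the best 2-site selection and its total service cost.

Choose Red and Blue; total service cost 33.

With exactly 2 open, each client site uses its cheapest among the chosen.
{Red, Blue}: P→Blue 6, Q→Red 3, R→Blue 8, S→Red 2, T→Blue 7, U→Blue 4, V→Red 3. Service cost 33.
{Blue, Green}: service cost 38
{Red, Green}: service cost 42
Among all 3 size-2 choices, {Red, Blue} is lowest.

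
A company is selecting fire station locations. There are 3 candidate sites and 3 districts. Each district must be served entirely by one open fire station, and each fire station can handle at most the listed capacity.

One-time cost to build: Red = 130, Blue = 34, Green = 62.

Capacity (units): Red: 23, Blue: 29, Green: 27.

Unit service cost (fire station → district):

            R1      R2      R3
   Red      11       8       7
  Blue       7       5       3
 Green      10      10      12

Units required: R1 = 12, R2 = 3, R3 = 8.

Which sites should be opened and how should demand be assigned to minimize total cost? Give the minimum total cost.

Minimum total cost: 157

Open {Blue}: R1→Blue 7·12=84, R2→Blue 5·3=15, R3→Blue 3·8=24.
Loads: Blue carries 23/29. Service 123; fixed 34; total 157.
Next best feasible plan costs 219.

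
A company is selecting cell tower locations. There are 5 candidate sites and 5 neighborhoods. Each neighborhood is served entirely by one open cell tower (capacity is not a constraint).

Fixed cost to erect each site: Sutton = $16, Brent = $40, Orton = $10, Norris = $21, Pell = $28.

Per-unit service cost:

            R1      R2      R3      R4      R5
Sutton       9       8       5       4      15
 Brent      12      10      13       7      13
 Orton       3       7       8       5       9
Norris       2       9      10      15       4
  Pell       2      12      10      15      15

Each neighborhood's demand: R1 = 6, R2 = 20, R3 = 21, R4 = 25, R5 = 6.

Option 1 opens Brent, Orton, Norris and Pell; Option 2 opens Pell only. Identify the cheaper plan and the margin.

Option 1: {Brent, Orton, Norris, Pell}: R1→Norris 2·6=12, R2→Orton 7·20=140, R3→Orton 8·21=168, R4→Orton 5·25=125, R5→Norris 4·6=24. Service 469; fixed 99; total 568.
Option 2: {Pell}: R1→Pell 2·6=12, R2→Pell 12·20=240, R3→Pell 10·21=210, R4→Pell 15·25=375, R5→Pell 15·6=90. Service 927; fixed 28; total 955.
Difference: |568 − 955| = 387.

Option 1 is cheaper by 387.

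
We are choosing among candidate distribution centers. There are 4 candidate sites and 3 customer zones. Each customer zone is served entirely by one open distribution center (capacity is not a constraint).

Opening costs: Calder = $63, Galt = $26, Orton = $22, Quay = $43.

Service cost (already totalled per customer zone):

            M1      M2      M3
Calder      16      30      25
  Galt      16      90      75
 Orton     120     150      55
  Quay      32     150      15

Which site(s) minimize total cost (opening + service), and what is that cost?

Open Calder only; minimum total cost 134.

For any fixed open set, each customer zone goes to its cheapest open site; total = fixed + service.
{Calder}: M1→Calder 16, M2→Calder 30, M3→Calder 25. Service 71; fixed 63; total 134.
{Calder, Orton}: service 71 + fixed 85 = 156
{Calder, Galt}: service 71 + fixed 89 = 160
{Calder, Galt, Orton, Quay}: service 61 + fixed 154 = 215
No other subset beats 134.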